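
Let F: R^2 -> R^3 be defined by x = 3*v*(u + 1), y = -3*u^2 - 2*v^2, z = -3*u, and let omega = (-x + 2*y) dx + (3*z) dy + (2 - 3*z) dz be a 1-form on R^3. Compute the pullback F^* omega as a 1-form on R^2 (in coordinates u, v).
F^* omega = (-18*u^2*v + 54*u^2 - 9*u*v^2 - 27*u - 12*v^3 - 9*v^2 - 6) du + (-18*u^3 - 9*u^2*v - 18*u^2 - 12*u*v^2 + 18*u*v - 12*v^2 - 9*v) dv

Using F^*(f dg) = (f ∘ F) d(g ∘ F), substitute each coordinate x_i by F_i(u, v) in f_i, and replace dx_i by d F_i = (∂F_i/∂u) du + (∂F_i/∂v) dv.
  For the x component: f_1(F) = -6*u^2 - 3*u*v - 4*v^2 - 3*v; d F_1 = (3*v) du + (3*u + 3) dv
  For the y component: f_2(F) = -9*u; d F_2 = (-6*u) du + (-4*v) dv
  For the z component: f_3(F) = 9*u + 2; d F_3 = (-3) du + (0) dv
Combining and collecting du, dv coefficients:
  coeff of du: -18*u^2*v + 54*u^2 - 9*u*v^2 - 27*u - 12*v^3 - 9*v^2 - 6
  coeff of dv: -18*u^3 - 9*u^2*v - 18*u^2 - 12*u*v^2 + 18*u*v - 12*v^2 - 9*v
F^* omega = (-18*u^2*v + 54*u^2 - 9*u*v^2 - 27*u - 12*v^3 - 9*v^2 - 6) du + (-18*u^3 - 9*u^2*v - 18*u^2 - 12*u*v^2 + 18*u*v - 12*v^2 - 9*v) dv.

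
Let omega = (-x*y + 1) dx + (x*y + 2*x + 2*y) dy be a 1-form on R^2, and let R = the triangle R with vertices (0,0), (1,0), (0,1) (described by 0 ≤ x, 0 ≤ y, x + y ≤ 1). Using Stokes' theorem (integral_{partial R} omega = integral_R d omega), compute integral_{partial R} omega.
integral_(partial R) omega = 4/3

Stokes: integral_partial_R omega = integral_R d omega with d omega = (∂Q/∂x - ∂P/∂y) dx ∧ dy.
  ∂Q/∂x = y + 2
  ∂P/∂y = -x
  integrand = ∂Q/∂x - ∂P/∂y = x + y + 2.
Integrating over R: integral_0^1 integral_0^{1-x} (x + y + 2) dy dx = 4/3.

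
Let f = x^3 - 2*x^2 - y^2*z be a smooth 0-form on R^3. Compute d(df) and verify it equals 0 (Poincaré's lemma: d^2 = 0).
d(df) = 0

Step 1: df = sum_i (∂f/∂x_i) dx_i = (x*(3*x - 4)) dx + (-2*y*z) dy + (-y^2) dz.
Step 2: Apply d again. Using the 1-form formula, the coefficient of dx ∧ dy in d(df) is ∂^2 f/∂x ∂y - ∂^2 f/∂y ∂x = (0) - (0) = 0 (equality of mixed partials for smooth f).
Similarly for dx ∧ dz and dy ∧ dz — all coefficients vanish. So d(df) = 0.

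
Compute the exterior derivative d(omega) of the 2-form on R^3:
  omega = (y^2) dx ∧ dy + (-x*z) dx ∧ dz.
d(omega) = 0

For a 2-form omega = sum_{i<j} g_{ij} dx_i ∧ dx_j, the exterior derivative is
  d(omega) = sum_{i<j} d(g_{ij}) ∧ dx_i ∧ dx_j = sum_{i<j, k} (∂g_{ij}/∂x_k) dx_k ∧ dx_i ∧ dx_j.
Expand each term, using dx_k ∧ dx_i ∧ dx_j = sgn(permutation) dx_{(a)} ∧ dx_{(b)} ∧ dx_{(c)} with (a < b < c) sorted:

Collecting like 3-forms: d(omega) = 0.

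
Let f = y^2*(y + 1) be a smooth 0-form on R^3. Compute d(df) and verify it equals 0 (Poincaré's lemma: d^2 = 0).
d(df) = 0

Step 1: df = sum_i (∂f/∂x_i) dx_i = (0) dx + (y*(3*y + 2)) dy + (0) dz.
Step 2: Apply d again. Using the 1-form formula, the coefficient of dx ∧ dy in d(df) is ∂^2 f/∂x ∂y - ∂^2 f/∂y ∂x = (0) - (0) = 0 (equality of mixed partials for smooth f).
Similarly for dx ∧ dz and dy ∧ dz — all coefficients vanish. So d(df) = 0.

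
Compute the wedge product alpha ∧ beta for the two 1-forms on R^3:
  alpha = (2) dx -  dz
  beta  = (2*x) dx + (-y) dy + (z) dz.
alpha ∧ beta = (-2*y) dx ∧ dy + (2*x + 2*z) dx ∧ dz + (-y) dy ∧ dz

Distribute the wedge, using dx_i ∧ dx_j = -dx_j ∧ dx_i and dx_i ∧ dx_i = 0. For each pair (i, j) with i < j, the coefficient of dx_i ∧ dx_j in alpha ∧ beta is (alpha_i * beta_j - alpha_j * beta_i). Collecting: alpha ∧ beta = (-2*y) dx ∧ dy + (2*x + 2*z) dx ∧ dz + (-y) dy ∧ dz.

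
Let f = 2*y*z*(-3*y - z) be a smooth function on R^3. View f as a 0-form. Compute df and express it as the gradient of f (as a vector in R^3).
df = (0) dx + (2*z*(-6*y - z)) dy + (2*y*(-3*y - 2*z)) dz; grad f = (0, 2*z*(-6*y - z), 2*y*(-3*y - 2*z))

For a 0-form f, d f = (∂f/∂x) dx + (∂f/∂y) dy + (∂f/∂z) dz. The components of the vector representation are exactly the entries of grad f in Cartesian coordinates:
  ∂f/∂x = 0
  ∂f/∂y = 2*z*(-6*y - z)
  ∂f/∂z = 2*y*(-3*y - 2*z).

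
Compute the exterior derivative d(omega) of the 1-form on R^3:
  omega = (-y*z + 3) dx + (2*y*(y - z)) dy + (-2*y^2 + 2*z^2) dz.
d(omega) = (z) dx ∧ dy + (y) dx ∧ dz + (-2*y) dy ∧ dz

For a 1-form omega = sum_i f_i dx_i, the exterior derivative is
  d(omega) = sum_{i < j} (∂f_j/∂x_i - ∂f_i/∂x_j) dx_i ∧ dx_j.
  coefficient of dx ∧ dy: ∂f_2/∂x - ∂f_1/∂y = ∂(2*y*(y - z))/∂x - ∂(-y*z + 3)/∂y = z
  coefficient of dx ∧ dz: ∂f_3/∂x - ∂f_1/∂z = ∂(-2*y^2 + 2*z^2)/∂x - ∂(-y*z + 3)/∂z = y
  coefficient of dy ∧ dz: ∂f_3/∂y - ∂f_2/∂z = ∂(-2*y^2 + 2*z^2)/∂y - ∂(2*y*(y - z))/∂z = -2*y
Assembling: d(omega) = (z) dx ∧ dy + (y) dx ∧ dz + (-2*y) dy ∧ dz.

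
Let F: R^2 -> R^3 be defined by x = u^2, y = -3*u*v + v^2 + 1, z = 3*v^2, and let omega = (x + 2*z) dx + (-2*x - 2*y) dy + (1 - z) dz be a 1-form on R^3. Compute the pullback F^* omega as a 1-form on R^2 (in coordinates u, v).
F^* omega = (2*u^3 + 6*u^2*v - 6*u*v^2 + 6*v^3 + 6*v) du + (6*u^3 - 22*u^2*v + 18*u*v^2 + 6*u - 22*v^3 + 2*v) dv

Using F^*(f dg) = (f ∘ F) d(g ∘ F), substitute each coordinate x_i by F_i(u, v) in f_i, and replace dx_i by d F_i = (∂F_i/∂u) du + (∂F_i/∂v) dv.
  For the x component: f_1(F) = u^2 + 6*v^2; d F_1 = (2*u) du + (0) dv
  For the y component: f_2(F) = -2*u^2 + 6*u*v - 2*v^2 - 2; d F_2 = (-3*v) du + (-3*u + 2*v) dv
  For the z component: f_3(F) = 1 - 3*v^2; d F_3 = (0) du + (6*v) dv
Combining and collecting du, dv coefficients:
  coeff of du: 2*u^3 + 6*u^2*v - 6*u*v^2 + 6*v^3 + 6*v
  coeff of dv: 6*u^3 - 22*u^2*v + 18*u*v^2 + 6*u - 22*v^3 + 2*v
F^* omega = (2*u^3 + 6*u^2*v - 6*u*v^2 + 6*v^3 + 6*v) du + (6*u^3 - 22*u^2*v + 18*u*v^2 + 6*u - 22*v^3 + 2*v) dv.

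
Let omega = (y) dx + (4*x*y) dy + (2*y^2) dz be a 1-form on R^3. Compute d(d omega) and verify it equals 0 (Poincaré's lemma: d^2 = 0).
d(d omega) = 0

Step 1: d omega = sum_{i<j} (∂f_j/∂x_i - ∂f_i/∂x_j) dx_i ∧ dx_j:
  coeff of dx ∧ dy: 4*y - 1
  coeff of dx ∧ dz: 0
  coeff of dy ∧ dz: 4*y
Step 2: Apply d again to each 2-form coefficient. The only possible 3-form in R^3 is dx ∧ dy ∧ dz, with coefficient
  ∂(coeff of dy∧dz)/∂x - ∂(coeff of dx∧dz)/∂y + ∂(coeff of dx∧dy)/∂z
  = ∂/∂x (4*y) - ∂/∂y (0) + ∂/∂z (4*y - 1).
Each of these terms simplifies to sums of mixed partials that cancel in pairs. The result is 0 (by equality of mixed partials for smooth functions — Schwarz / Clairaut).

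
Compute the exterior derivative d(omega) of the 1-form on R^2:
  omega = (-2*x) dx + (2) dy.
d(omega) = 0

For a 1-form omega = sum_i f_i dx_i, the exterior derivative is
  d(omega) = sum_{i < j} (∂f_j/∂x_i - ∂f_i/∂x_j) dx_i ∧ dx_j.

Assembling: d(omega) = 0.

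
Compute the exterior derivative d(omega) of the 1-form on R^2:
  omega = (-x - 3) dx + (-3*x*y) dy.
d(omega) = (-3*y) dx ∧ dy

For a 1-form omega = sum_i f_i dx_i, the exterior derivative is
  d(omega) = sum_{i < j} (∂f_j/∂x_i - ∂f_i/∂x_j) dx_i ∧ dx_j.
  coefficient of dx ∧ dy: ∂f_2/∂x - ∂f_1/∂y = ∂(-3*x*y)/∂x - ∂(-x - 3)/∂y = -3*y
Assembling: d(omega) = (-3*y) dx ∧ dy.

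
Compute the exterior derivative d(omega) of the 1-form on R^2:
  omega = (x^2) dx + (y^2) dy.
d(omega) = 0

For a 1-form omega = sum_i f_i dx_i, the exterior derivative is
  d(omega) = sum_{i < j} (∂f_j/∂x_i - ∂f_i/∂x_j) dx_i ∧ dx_j.

Assembling: d(omega) = 0.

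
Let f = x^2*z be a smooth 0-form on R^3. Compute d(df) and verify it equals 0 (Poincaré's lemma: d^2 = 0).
d(df) = 0

Step 1: df = sum_i (∂f/∂x_i) dx_i = (2*x*z) dx + (0) dy + (x^2) dz.
Step 2: Apply d again. Using the 1-form formula, the coefficient of dx ∧ dy in d(df) is ∂^2 f/∂x ∂y - ∂^2 f/∂y ∂x = (0) - (0) = 0 (equality of mixed partials for smooth f).
Similarly for dx ∧ dz and dy ∧ dz — all coefficients vanish. So d(df) = 0.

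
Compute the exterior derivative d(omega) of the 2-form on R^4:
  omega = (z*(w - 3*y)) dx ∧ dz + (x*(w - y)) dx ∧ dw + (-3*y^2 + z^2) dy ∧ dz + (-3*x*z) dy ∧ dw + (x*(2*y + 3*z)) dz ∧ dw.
d(omega) = (3*z) dx ∧ dy ∧ dz + (2*y + 4*z) dx ∧ dz ∧ dw + (x - 3*z) dx ∧ dy ∧ dw + (5*x) dy ∧ dz ∧ dw

For a 2-form omega = sum_{i<j} g_{ij} dx_i ∧ dx_j, the exterior derivative is
  d(omega) = sum_{i<j} d(g_{ij}) ∧ dx_i ∧ dx_j = sum_{i<j, k} (∂g_{ij}/∂x_k) dx_k ∧ dx_i ∧ dx_j.
Expand each term, using dx_k ∧ dx_i ∧ dx_j = sgn(permutation) dx_{(a)} ∧ dx_{(b)} ∧ dx_{(c)} with (a < b < c) sorted:
  d(z*(w - 3*y)) includes (∂/∂y)(z*(w - 3*y)) dy = (-3*z) dy, which multiplied by dx ∧ dz gives (3*z) dx ∧ dy ∧ dz
  d(z*(w - 3*y)) includes (∂/∂w)(z*(w - 3*y)) dw = (z) dw, which multiplied by dx ∧ dz gives (z) dx ∧ dz ∧ dw
  d(x*(w - y)) includes (∂/∂y)(x*(w - y)) dy = (-x) dy, which multiplied by dx ∧ dw gives (x) dx ∧ dy ∧ dw
  d(-3*x*z) includes (∂/∂x)(-3*x*z) dx = (-3*z) dx, which multiplied by dy ∧ dw gives (-3*z) dx ∧ dy ∧ dw
  d(-3*x*z) includes (∂/∂z)(-3*x*z) dz = (-3*x) dz, which multiplied by dy ∧ dw gives (3*x) dy ∧ dz ∧ dw
  d(x*(2*y + 3*z)) includes (∂/∂x)(x*(2*y + 3*z)) dx = (2*y + 3*z) dx, which multiplied by dz ∧ dw gives (2*y + 3*z) dx ∧ dz ∧ dw
  d(x*(2*y + 3*z)) includes (∂/∂y)(x*(2*y + 3*z)) dy = (2*x) dy, which multiplied by dz ∧ dw gives (2*x) dy ∧ dz ∧ dw
Collecting like 3-forms: d(omega) = (3*z) dx ∧ dy ∧ dz + (2*y + 4*z) dx ∧ dz ∧ dw + (x - 3*z) dx ∧ dy ∧ dw + (5*x) dy ∧ dz ∧ dw.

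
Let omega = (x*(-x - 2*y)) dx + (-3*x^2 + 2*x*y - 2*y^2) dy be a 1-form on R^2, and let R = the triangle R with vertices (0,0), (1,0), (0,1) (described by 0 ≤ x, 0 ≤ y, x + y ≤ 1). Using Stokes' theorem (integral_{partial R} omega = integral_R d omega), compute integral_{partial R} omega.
integral_(partial R) omega = -1/3

Stokes: integral_partial_R omega = integral_R d omega with d omega = (∂Q/∂x - ∂P/∂y) dx ∧ dy.
  ∂Q/∂x = -6*x + 2*y
  ∂P/∂y = -2*x
  integrand = ∂Q/∂x - ∂P/∂y = -4*x + 2*y.
Integrating over R: integral_0^1 integral_0^{1-x} (-4*x + 2*y) dy dx = -1/3.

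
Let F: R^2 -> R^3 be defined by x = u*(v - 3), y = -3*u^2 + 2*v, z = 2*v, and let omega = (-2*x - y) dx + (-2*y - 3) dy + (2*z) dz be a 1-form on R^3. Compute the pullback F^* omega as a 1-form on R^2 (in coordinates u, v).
F^* omega = (-36*u^3 + 3*u^2*v - 9*u^2 - 2*u*v^2 + 36*u*v - 2*v^2 + 6*v) du + (3*u^3 - 2*u^2*v + 18*u^2 - 2*u*v - 6) dv

Using F^*(f dg) = (f ∘ F) d(g ∘ F), substitute each coordinate x_i by F_i(u, v) in f_i, and replace dx_i by d F_i = (∂F_i/∂u) du + (∂F_i/∂v) dv.
  For the x component: f_1(F) = 3*u^2 - 2*u*v + 6*u - 2*v; d F_1 = (v - 3) du + (u) dv
  For the y component: f_2(F) = 6*u^2 - 4*v - 3; d F_2 = (-6*u) du + (2) dv
  For the z component: f_3(F) = 4*v; d F_3 = (0) du + (2) dv
Combining and collecting du, dv coefficients:
  coeff of du: -36*u^3 + 3*u^2*v - 9*u^2 - 2*u*v^2 + 36*u*v - 2*v^2 + 6*v
  coeff of dv: 3*u^3 - 2*u^2*v + 18*u^2 - 2*u*v - 6
F^* omega = (-36*u^3 + 3*u^2*v - 9*u^2 - 2*u*v^2 + 36*u*v - 2*v^2 + 6*v) du + (3*u^3 - 2*u^2*v + 18*u^2 - 2*u*v - 6) dv.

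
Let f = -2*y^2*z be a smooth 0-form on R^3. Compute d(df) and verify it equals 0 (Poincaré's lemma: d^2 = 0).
d(df) = 0

Step 1: df = sum_i (∂f/∂x_i) dx_i = (0) dx + (-4*y*z) dy + (-2*y^2) dz.
Step 2: Apply d again. Using the 1-form formula, the coefficient of dx ∧ dy in d(df) is ∂^2 f/∂x ∂y - ∂^2 f/∂y ∂x = (0) - (0) = 0 (equality of mixed partials for smooth f).
Similarly for dx ∧ dz and dy ∧ dz — all coefficients vanish. So d(df) = 0.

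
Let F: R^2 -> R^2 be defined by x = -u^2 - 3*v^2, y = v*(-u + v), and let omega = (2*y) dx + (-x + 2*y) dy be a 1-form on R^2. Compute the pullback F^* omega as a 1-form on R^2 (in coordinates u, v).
F^* omega = (v*(3*u^2 - 2*u*v - 5*v^2)) du + (-u^3 + 4*u^2*v + 3*u*v^2 - 2*v^3) dv

Using F^*(f dg) = (f ∘ F) d(g ∘ F), substitute each coordinate x_i by F_i(u, v) in f_i, and replace dx_i by d F_i = (∂F_i/∂u) du + (∂F_i/∂v) dv.
  For the x component: f_1(F) = 2*v*(-u + v); d F_1 = (-2*u) du + (-6*v) dv
  For the y component: f_2(F) = u^2 - 2*u*v + 5*v^2; d F_2 = (-v) du + (-u + 2*v) dv
Combining and collecting du, dv coefficients:
  coeff of du: v*(3*u^2 - 2*u*v - 5*v^2)
  coeff of dv: -u^3 + 4*u^2*v + 3*u*v^2 - 2*v^3
F^* omega = (v*(3*u^2 - 2*u*v - 5*v^2)) du + (-u^3 + 4*u^2*v + 3*u*v^2 - 2*v^3) dv.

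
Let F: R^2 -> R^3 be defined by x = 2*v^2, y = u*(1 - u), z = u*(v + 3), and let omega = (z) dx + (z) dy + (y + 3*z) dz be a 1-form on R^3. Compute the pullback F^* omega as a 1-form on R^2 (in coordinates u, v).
F^* omega = (u*(-3*u*v - 9*u + 3*v^2 + 20*v + 33)) du + (u*(-u^2 + 3*u*v + 10*u + 4*v^2 + 12*v)) dv

Using F^*(f dg) = (f ∘ F) d(g ∘ F), substitute each coordinate x_i by F_i(u, v) in f_i, and replace dx_i by d F_i = (∂F_i/∂u) du + (∂F_i/∂v) dv.
  For the x component: f_1(F) = u*(v + 3); d F_1 = (0) du + (4*v) dv
  For the y component: f_2(F) = u*(v + 3); d F_2 = (1 - 2*u) du + (0) dv
  For the z component: f_3(F) = u*(-u + 3*v + 10); d F_3 = (v + 3) du + (u) dv
Combining and collecting du, dv coefficients:
  coeff of du: u*(-3*u*v - 9*u + 3*v^2 + 20*v + 33)
  coeff of dv: u*(-u^2 + 3*u*v + 10*u + 4*v^2 + 12*v)
F^* omega = (u*(-3*u*v - 9*u + 3*v^2 + 20*v + 33)) du + (u*(-u^2 + 3*u*v + 10*u + 4*v^2 + 12*v)) dv.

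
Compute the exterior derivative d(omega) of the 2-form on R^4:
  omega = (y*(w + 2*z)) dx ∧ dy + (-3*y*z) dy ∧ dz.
d(omega) = (2*y) dx ∧ dy ∧ dz + (y) dx ∧ dy ∧ dw

For a 2-form omega = sum_{i<j} g_{ij} dx_i ∧ dx_j, the exterior derivative is
  d(omega) = sum_{i<j} d(g_{ij}) ∧ dx_i ∧ dx_j = sum_{i<j, k} (∂g_{ij}/∂x_k) dx_k ∧ dx_i ∧ dx_j.
Expand each term, using dx_k ∧ dx_i ∧ dx_j = sgn(permutation) dx_{(a)} ∧ dx_{(b)} ∧ dx_{(c)} with (a < b < c) sorted:
  d(y*(w + 2*z)) includes (∂/∂z)(y*(w + 2*z)) dz = (2*y) dz, which multiplied by dx ∧ dy gives (2*y) dx ∧ dy ∧ dz
  d(y*(w + 2*z)) includes (∂/∂w)(y*(w + 2*z)) dw = (y) dw, which multiplied by dx ∧ dy gives (y) dx ∧ dy ∧ dw
Collecting like 3-forms: d(omega) = (2*y) dx ∧ dy ∧ dz + (y) dx ∧ dy ∧ dw.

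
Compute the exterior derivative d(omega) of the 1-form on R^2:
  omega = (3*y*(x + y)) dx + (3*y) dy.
d(omega) = (-3*x - 6*y) dx ∧ dy

For a 1-form omega = sum_i f_i dx_i, the exterior derivative is
  d(omega) = sum_{i < j} (∂f_j/∂x_i - ∂f_i/∂x_j) dx_i ∧ dx_j.
  coefficient of dx ∧ dy: ∂f_2/∂x - ∂f_1/∂y = ∂(3*y)/∂x - ∂(3*y*(x + y))/∂y = -3*x - 6*y
Assembling: d(omega) = (-3*x - 6*y) dx ∧ dy.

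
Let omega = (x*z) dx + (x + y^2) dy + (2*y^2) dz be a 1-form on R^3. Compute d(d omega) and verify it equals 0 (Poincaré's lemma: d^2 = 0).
d(d omega) = 0

Step 1: d omega = sum_{i<j} (∂f_j/∂x_i - ∂f_i/∂x_j) dx_i ∧ dx_j:
  coeff of dx ∧ dy: 1
  coeff of dx ∧ dz: -x
  coeff of dy ∧ dz: 4*y
Step 2: Apply d again to each 2-form coefficient. The only possible 3-form in R^3 is dx ∧ dy ∧ dz, with coefficient
  ∂(coeff of dy∧dz)/∂x - ∂(coeff of dx∧dz)/∂y + ∂(coeff of dx∧dy)/∂z
  = ∂/∂x (4*y) - ∂/∂y (-x) + ∂/∂z (1).
Each of these terms simplifies to sums of mixed partials that cancel in pairs. The result is 0 (by equality of mixed partials for smooth functions — Schwarz / Clairaut).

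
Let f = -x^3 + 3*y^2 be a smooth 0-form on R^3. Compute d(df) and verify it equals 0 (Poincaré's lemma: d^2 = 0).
d(df) = 0

Step 1: df = sum_i (∂f/∂x_i) dx_i = (-3*x^2) dx + (6*y) dy + (0) dz.
Step 2: Apply d again. Using the 1-form formula, the coefficient of dx ∧ dy in d(df) is ∂^2 f/∂x ∂y - ∂^2 f/∂y ∂x = (0) - (0) = 0 (equality of mixed partials for smooth f).
Similarly for dx ∧ dz and dy ∧ dz — all coefficients vanish. So d(df) = 0.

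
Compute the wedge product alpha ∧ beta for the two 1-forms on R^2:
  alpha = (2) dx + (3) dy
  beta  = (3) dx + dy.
alpha ∧ beta = (-7) dx ∧ dy

Distribute the wedge, using dx_i ∧ dx_j = -dx_j ∧ dx_i and dx_i ∧ dx_i = 0. For each pair (i, j) with i < j, the coefficient of dx_i ∧ dx_j in alpha ∧ beta is (alpha_i * beta_j - alpha_j * beta_i). Collecting: alpha ∧ beta = (-7) dx ∧ dy.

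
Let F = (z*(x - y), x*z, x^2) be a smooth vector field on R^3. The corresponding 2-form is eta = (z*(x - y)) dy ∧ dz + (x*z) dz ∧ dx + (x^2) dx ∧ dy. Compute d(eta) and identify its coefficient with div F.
d(eta) = (z) dx ∧ dy ∧ dz; div F = z

For a 2-form in R^3 of the form above, applying d gives a 3-form with coefficient ∂P/∂x + ∂Q/∂y + ∂R/∂z:
  ∂P/∂x = z
  ∂Q/∂y = 0
  ∂R/∂z = 0
Sum = z, which is exactly div F.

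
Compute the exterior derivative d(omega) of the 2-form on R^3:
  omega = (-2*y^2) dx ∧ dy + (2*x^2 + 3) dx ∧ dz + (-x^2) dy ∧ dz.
d(omega) = (-2*x) dx ∧ dy ∧ dz

For a 2-form omega = sum_{i<j} g_{ij} dx_i ∧ dx_j, the exterior derivative is
  d(omega) = sum_{i<j} d(g_{ij}) ∧ dx_i ∧ dx_j = sum_{i<j, k} (∂g_{ij}/∂x_k) dx_k ∧ dx_i ∧ dx_j.
Expand each term, using dx_k ∧ dx_i ∧ dx_j = sgn(permutation) dx_{(a)} ∧ dx_{(b)} ∧ dx_{(c)} with (a < b < c) sorted:
  d(-x^2) includes (∂/∂x)(-x^2) dx = (-2*x) dx, which multiplied by dy ∧ dz gives (-2*x) dx ∧ dy ∧ dz
Collecting like 3-forms: d(omega) = (-2*x) dx ∧ dy ∧ dz.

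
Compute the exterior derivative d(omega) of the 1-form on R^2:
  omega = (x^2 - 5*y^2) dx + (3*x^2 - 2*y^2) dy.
d(omega) = (6*x + 10*y) dx ∧ dy

For a 1-form omega = sum_i f_i dx_i, the exterior derivative is
  d(omega) = sum_{i < j} (∂f_j/∂x_i - ∂f_i/∂x_j) dx_i ∧ dx_j.
  coefficient of dx ∧ dy: ∂f_2/∂x - ∂f_1/∂y = ∂(3*x^2 - 2*y^2)/∂x - ∂(x^2 - 5*y^2)/∂y = 6*x + 10*y
Assembling: d(omega) = (6*x + 10*y) dx ∧ dy.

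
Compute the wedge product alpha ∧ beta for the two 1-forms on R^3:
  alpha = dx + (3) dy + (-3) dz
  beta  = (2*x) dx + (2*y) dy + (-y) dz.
alpha ∧ beta = (-6*x + 2*y) dx ∧ dy + (6*x - y) dx ∧ dz + (3*y) dy ∧ dz

Distribute the wedge, using dx_i ∧ dx_j = -dx_j ∧ dx_i and dx_i ∧ dx_i = 0. For each pair (i, j) with i < j, the coefficient of dx_i ∧ dx_j in alpha ∧ beta is (alpha_i * beta_j - alpha_j * beta_i). Collecting: alpha ∧ beta = (-6*x + 2*y) dx ∧ dy + (6*x - y) dx ∧ dz + (3*y) dy ∧ dz.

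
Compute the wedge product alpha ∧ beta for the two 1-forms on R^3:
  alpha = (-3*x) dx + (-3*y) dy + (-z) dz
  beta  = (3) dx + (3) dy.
alpha ∧ beta = (-9*x + 9*y) dx ∧ dy + (3*z) dx ∧ dz + (3*z) dy ∧ dz

Distribute the wedge, using dx_i ∧ dx_j = -dx_j ∧ dx_i and dx_i ∧ dx_i = 0. For each pair (i, j) with i < j, the coefficient of dx_i ∧ dx_j in alpha ∧ beta is (alpha_i * beta_j - alpha_j * beta_i). Collecting: alpha ∧ beta = (-9*x + 9*y) dx ∧ dy + (3*z) dx ∧ dz + (3*z) dy ∧ dz.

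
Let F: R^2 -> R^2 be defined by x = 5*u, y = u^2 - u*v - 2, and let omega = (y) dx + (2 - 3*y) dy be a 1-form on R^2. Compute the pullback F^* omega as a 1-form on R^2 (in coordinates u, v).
F^* omega = (-6*u^3 + 9*u^2*v + 5*u^2 - 3*u*v^2 - 5*u*v + 16*u - 8*v - 10) du + (u*(3*u^2 - 3*u*v - 8)) dv

Using F^*(f dg) = (f ∘ F) d(g ∘ F), substitute each coordinate x_i by F_i(u, v) in f_i, and replace dx_i by d F_i = (∂F_i/∂u) du + (∂F_i/∂v) dv.
  For the x component: f_1(F) = u^2 - u*v - 2; d F_1 = (5) du + (0) dv
  For the y component: f_2(F) = -3*u^2 + 3*u*v + 8; d F_2 = (2*u - v) du + (-u) dv
Combining and collecting du, dv coefficients:
  coeff of du: -6*u^3 + 9*u^2*v + 5*u^2 - 3*u*v^2 - 5*u*v + 16*u - 8*v - 10
  coeff of dv: u*(3*u^2 - 3*u*v - 8)
F^* omega = (-6*u^3 + 9*u^2*v + 5*u^2 - 3*u*v^2 - 5*u*v + 16*u - 8*v - 10) du + (u*(3*u^2 - 3*u*v - 8)) dv.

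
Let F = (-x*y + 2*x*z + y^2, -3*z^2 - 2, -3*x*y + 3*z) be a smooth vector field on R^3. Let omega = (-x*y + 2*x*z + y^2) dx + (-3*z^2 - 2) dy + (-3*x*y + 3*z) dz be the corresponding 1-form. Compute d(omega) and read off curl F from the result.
d(omega) = (-3*x + 6*z) dy ∧ dz + (2*x + 3*y) dz ∧ dx + (x - 2*y) dx ∧ dy; curl F = (-3*x + 6*z, 2*x + 3*y, x - 2*y)

d omega = sum_{i<j} (∂f_j/∂x_i - ∂f_i/∂x_j) dx_i ∧ dx_j. Under the identification (dy ∧ dz, dz ∧ dx, dx ∧ dy) ↔ (e_x, e_y, e_z), the coefficients are exactly the components of curl F. Compute:
  ∂R/∂y - ∂Q/∂z = (-3*x) - (-6*z) = -3*x + 6*z
  ∂P/∂z - ∂R/∂x = (2*x) - (-3*y) = 2*x + 3*y
  ∂Q/∂x - ∂P/∂y = (0) - (-x + 2*y) = x - 2*y.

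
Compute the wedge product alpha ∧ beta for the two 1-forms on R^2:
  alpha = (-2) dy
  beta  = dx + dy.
alpha ∧ beta = (2) dx ∧ dy

Distribute the wedge, using dx_i ∧ dx_j = -dx_j ∧ dx_i and dx_i ∧ dx_i = 0. For each pair (i, j) with i < j, the coefficient of dx_i ∧ dx_j in alpha ∧ beta is (alpha_i * beta_j - alpha_j * beta_i). Collecting: alpha ∧ beta = (2) dx ∧ dy.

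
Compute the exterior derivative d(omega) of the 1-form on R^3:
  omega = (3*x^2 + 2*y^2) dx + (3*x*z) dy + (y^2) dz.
d(omega) = (-4*y + 3*z) dx ∧ dy + (-3*x + 2*y) dy ∧ dz

For a 1-form omega = sum_i f_i dx_i, the exterior derivative is
  d(omega) = sum_{i < j} (∂f_j/∂x_i - ∂f_i/∂x_j) dx_i ∧ dx_j.
  coefficient of dx ∧ dy: ∂f_2/∂x - ∂f_1/∂y = ∂(3*x*z)/∂x - ∂(3*x^2 + 2*y^2)/∂y = -4*y + 3*z
  coefficient of dy ∧ dz: ∂f_3/∂y - ∂f_2/∂z = ∂(y^2)/∂y - ∂(3*x*z)/∂z = -3*x + 2*y
Assembling: d(omega) = (-4*y + 3*z) dx ∧ dy + (-3*x + 2*y) dy ∧ dz.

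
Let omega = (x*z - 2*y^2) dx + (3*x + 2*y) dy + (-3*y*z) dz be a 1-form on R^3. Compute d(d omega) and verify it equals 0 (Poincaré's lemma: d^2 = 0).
d(d omega) = 0

Step 1: d omega = sum_{i<j} (∂f_j/∂x_i - ∂f_i/∂x_j) dx_i ∧ dx_j:
  coeff of dx ∧ dy: 4*y + 3
  coeff of dx ∧ dz: -x
  coeff of dy ∧ dz: -3*z
Step 2: Apply d again to each 2-form coefficient. The only possible 3-form in R^3 is dx ∧ dy ∧ dz, with coefficient
  ∂(coeff of dy∧dz)/∂x - ∂(coeff of dx∧dz)/∂y + ∂(coeff of dx∧dy)/∂z
  = ∂/∂x (-3*z) - ∂/∂y (-x) + ∂/∂z (4*y + 3).
Each of these terms simplifies to sums of mixed partials that cancel in pairs. The result is 0 (by equality of mixed partials for smooth functions — Schwarz / Clairaut).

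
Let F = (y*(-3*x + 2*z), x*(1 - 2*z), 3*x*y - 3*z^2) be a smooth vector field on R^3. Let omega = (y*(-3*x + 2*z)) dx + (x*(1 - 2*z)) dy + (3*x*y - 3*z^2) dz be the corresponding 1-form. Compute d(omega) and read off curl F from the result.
d(omega) = (5*x) dy ∧ dz + (-y) dz ∧ dx + (3*x - 4*z + 1) dx ∧ dy; curl F = (5*x, -y, 3*x - 4*z + 1)

d omega = sum_{i<j} (∂f_j/∂x_i - ∂f_i/∂x_j) dx_i ∧ dx_j. Under the identification (dy ∧ dz, dz ∧ dx, dx ∧ dy) ↔ (e_x, e_y, e_z), the coefficients are exactly the components of curl F. Compute:
  ∂R/∂y - ∂Q/∂z = (3*x) - (-2*x) = 5*x
  ∂P/∂z - ∂R/∂x = (2*y) - (3*y) = -y
  ∂Q/∂x - ∂P/∂y = (1 - 2*z) - (-3*x + 2*z) = 3*x - 4*z + 1.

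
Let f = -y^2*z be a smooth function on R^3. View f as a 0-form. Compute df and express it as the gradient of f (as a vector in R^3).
df = (0) dx + (-2*y*z) dy + (-y^2) dz; grad f = (0, -2*y*z, -y^2)

For a 0-form f, d f = (∂f/∂x) dx + (∂f/∂y) dy + (∂f/∂z) dz. The components of the vector representation are exactly the entries of grad f in Cartesian coordinates:
  ∂f/∂x = 0
  ∂f/∂y = -2*y*z
  ∂f/∂z = -y^2.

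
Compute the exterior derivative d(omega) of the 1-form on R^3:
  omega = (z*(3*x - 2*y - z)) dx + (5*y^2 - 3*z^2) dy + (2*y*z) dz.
d(omega) = (2*z) dx ∧ dy + (-3*x + 2*y + 2*z) dx ∧ dz + (8*z) dy ∧ dz

For a 1-form omega = sum_i f_i dx_i, the exterior derivative is
  d(omega) = sum_{i < j} (∂f_j/∂x_i - ∂f_i/∂x_j) dx_i ∧ dx_j.
  coefficient of dx ∧ dy: ∂f_2/∂x - ∂f_1/∂y = ∂(5*y^2 - 3*z^2)/∂x - ∂(z*(3*x - 2*y - z))/∂y = 2*z
  coefficient of dx ∧ dz: ∂f_3/∂x - ∂f_1/∂z = ∂(2*y*z)/∂x - ∂(z*(3*x - 2*y - z))/∂z = -3*x + 2*y + 2*z
  coefficient of dy ∧ dz: ∂f_3/∂y - ∂f_2/∂z = ∂(2*y*z)/∂y - ∂(5*y^2 - 3*z^2)/∂z = 8*z
Assembling: d(omega) = (2*z) dx ∧ dy + (-3*x + 2*y + 2*z) dx ∧ dz + (8*z) dy ∧ dz.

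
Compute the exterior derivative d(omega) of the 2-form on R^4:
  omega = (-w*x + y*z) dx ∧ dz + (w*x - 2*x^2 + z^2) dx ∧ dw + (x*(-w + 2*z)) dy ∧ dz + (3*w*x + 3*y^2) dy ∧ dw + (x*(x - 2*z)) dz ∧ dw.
d(omega) = (-w + z) dx ∧ dy ∧ dz + (x - 4*z) dx ∧ dz ∧ dw + (-x) dy ∧ dz ∧ dw + (3*w) dx ∧ dy ∧ dw

For a 2-form omega = sum_{i<j} g_{ij} dx_i ∧ dx_j, the exterior derivative is
  d(omega) = sum_{i<j} d(g_{ij}) ∧ dx_i ∧ dx_j = sum_{i<j, k} (∂g_{ij}/∂x_k) dx_k ∧ dx_i ∧ dx_j.
Expand each term, using dx_k ∧ dx_i ∧ dx_j = sgn(permutation) dx_{(a)} ∧ dx_{(b)} ∧ dx_{(c)} with (a < b < c) sorted:
  d(-w*x + y*z) includes (∂/∂y)(-w*x + y*z) dy = (z) dy, which multiplied by dx ∧ dz gives (-z) dx ∧ dy ∧ dz
  d(-w*x + y*z) includes (∂/∂w)(-w*x + y*z) dw = (-x) dw, which multiplied by dx ∧ dz gives (-x) dx ∧ dz ∧ dw
  d(w*x - 2*x^2 + z^2) includes (∂/∂z)(w*x - 2*x^2 + z^2) dz = (2*z) dz, which multiplied by dx ∧ dw gives (-2*z) dx ∧ dz ∧ dw
  d(x*(-w + 2*z)) includes (∂/∂x)(x*(-w + 2*z)) dx = (-w + 2*z) dx, which multiplied by dy ∧ dz gives (-w + 2*z) dx ∧ dy ∧ dz
  d(x*(-w + 2*z)) includes (∂/∂w)(x*(-w + 2*z)) dw = (-x) dw, which multiplied by dy ∧ dz gives (-x) dy ∧ dz ∧ dw
  d(3*w*x + 3*y^2) includes (∂/∂x)(3*w*x + 3*y^2) dx = (3*w) dx, which multiplied by dy ∧ dw gives (3*w) dx ∧ dy ∧ dw
  d(x*(x - 2*z)) includes (∂/∂x)(x*(x - 2*z)) dx = (2*x - 2*z) dx, which multiplied by dz ∧ dw gives (2*x - 2*z) dx ∧ dz ∧ dw
Collecting like 3-forms: d(omega) = (-w + z) dx ∧ dy ∧ dz + (x - 4*z) dx ∧ dz ∧ dw + (-x) dy ∧ dz ∧ dw + (3*w) dx ∧ dy ∧ dw.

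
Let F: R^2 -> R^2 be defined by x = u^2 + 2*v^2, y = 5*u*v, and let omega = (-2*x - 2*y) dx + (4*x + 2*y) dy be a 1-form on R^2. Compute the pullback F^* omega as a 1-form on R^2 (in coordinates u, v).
F^* omega = (-4*u^3 + 42*u*v^2 + 40*v^3) du + (20*u^3 + 42*u^2*v - 16*v^3) dv

Using F^*(f dg) = (f ∘ F) d(g ∘ F), substitute each coordinate x_i by F_i(u, v) in f_i, and replace dx_i by d F_i = (∂F_i/∂u) du + (∂F_i/∂v) dv.
  For the x component: f_1(F) = -2*u^2 - 10*u*v - 4*v^2; d F_1 = (2*u) du + (4*v) dv
  For the y component: f_2(F) = 4*u^2 + 10*u*v + 8*v^2; d F_2 = (5*v) du + (5*u) dv
Combining and collecting du, dv coefficients:
  coeff of du: -4*u^3 + 42*u*v^2 + 40*v^3
  coeff of dv: 20*u^3 + 42*u^2*v - 16*v^3
F^* omega = (-4*u^3 + 42*u*v^2 + 40*v^3) du + (20*u^3 + 42*u^2*v - 16*v^3) dv.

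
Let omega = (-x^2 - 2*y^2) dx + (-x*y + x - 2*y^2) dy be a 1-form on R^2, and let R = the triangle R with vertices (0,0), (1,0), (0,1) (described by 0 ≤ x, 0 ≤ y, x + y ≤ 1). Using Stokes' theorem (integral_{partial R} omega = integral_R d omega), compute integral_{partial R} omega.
integral_(partial R) omega = 1

Stokes: integral_partial_R omega = integral_R d omega with d omega = (∂Q/∂x - ∂P/∂y) dx ∧ dy.
  ∂Q/∂x = 1 - y
  ∂P/∂y = -4*y
  integrand = ∂Q/∂x - ∂P/∂y = 3*y + 1.
Integrating over R: integral_0^1 integral_0^{1-x} (3*y + 1) dy dx = 1.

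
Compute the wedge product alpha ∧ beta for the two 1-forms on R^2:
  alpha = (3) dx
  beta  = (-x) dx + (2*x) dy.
alpha ∧ beta = (6*x) dx ∧ dy

Distribute the wedge, using dx_i ∧ dx_j = -dx_j ∧ dx_i and dx_i ∧ dx_i = 0. For each pair (i, j) with i < j, the coefficient of dx_i ∧ dx_j in alpha ∧ beta is (alpha_i * beta_j - alpha_j * beta_i). Collecting: alpha ∧ beta = (6*x) dx ∧ dy.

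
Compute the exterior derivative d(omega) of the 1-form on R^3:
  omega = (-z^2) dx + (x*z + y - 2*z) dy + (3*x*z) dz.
d(omega) = (z) dx ∧ dy + (5*z) dx ∧ dz + (2 - x) dy ∧ dz

For a 1-form omega = sum_i f_i dx_i, the exterior derivative is
  d(omega) = sum_{i < j} (∂f_j/∂x_i - ∂f_i/∂x_j) dx_i ∧ dx_j.
  coefficient of dx ∧ dy: ∂f_2/∂x - ∂f_1/∂y = ∂(x*z + y - 2*z)/∂x - ∂(-z^2)/∂y = z
  coefficient of dx ∧ dz: ∂f_3/∂x - ∂f_1/∂z = ∂(3*x*z)/∂x - ∂(-z^2)/∂z = 5*z
  coefficient of dy ∧ dz: ∂f_3/∂y - ∂f_2/∂z = ∂(3*x*z)/∂y - ∂(x*z + y - 2*z)/∂z = 2 - x
Assembling: d(omega) = (z) dx ∧ dy + (5*z) dx ∧ dz + (2 - x) dy ∧ dz.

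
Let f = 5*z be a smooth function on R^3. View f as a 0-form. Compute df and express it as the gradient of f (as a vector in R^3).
df = (0) dx + (0) dy + (5) dz; grad f = (0, 0, 5)

For a 0-form f, d f = (∂f/∂x) dx + (∂f/∂y) dy + (∂f/∂z) dz. The components of the vector representation are exactly the entries of grad f in Cartesian coordinates:
  ∂f/∂x = 0
  ∂f/∂y = 0
  ∂f/∂z = 5.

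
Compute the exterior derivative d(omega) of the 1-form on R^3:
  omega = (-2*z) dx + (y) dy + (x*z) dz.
d(omega) = (z + 2) dx ∧ dz

For a 1-form omega = sum_i f_i dx_i, the exterior derivative is
  d(omega) = sum_{i < j} (∂f_j/∂x_i - ∂f_i/∂x_j) dx_i ∧ dx_j.
  coefficient of dx ∧ dz: ∂f_3/∂x - ∂f_1/∂z = ∂(x*z)/∂x - ∂(-2*z)/∂z = z + 2
Assembling: d(omega) = (z + 2) dx ∧ dz.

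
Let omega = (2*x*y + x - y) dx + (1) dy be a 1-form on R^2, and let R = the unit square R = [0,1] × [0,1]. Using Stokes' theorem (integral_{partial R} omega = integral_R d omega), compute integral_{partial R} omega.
integral_(partial R) omega = 0

Stokes: integral_partial_R omega = integral_R d omega with d omega = (∂Q/∂x - ∂P/∂y) dx ∧ dy.
  ∂Q/∂x = 0
  ∂P/∂y = 2*x - 1
  integrand = ∂Q/∂x - ∂P/∂y = 1 - 2*x.
Integrating over R: integral_0^1 integral_0^1 (1 - 2*x) dx dy = 0.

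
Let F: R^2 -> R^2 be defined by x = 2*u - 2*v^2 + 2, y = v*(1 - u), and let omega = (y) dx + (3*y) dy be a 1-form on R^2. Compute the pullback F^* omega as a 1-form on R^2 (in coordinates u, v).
F^* omega = (v*(3*u*v - 2*u - 3*v + 2)) du + (v*(3*u^2 + 4*u*v - 6*u - 4*v + 3)) dv

Using F^*(f dg) = (f ∘ F) d(g ∘ F), substitute each coordinate x_i by F_i(u, v) in f_i, and replace dx_i by d F_i = (∂F_i/∂u) du + (∂F_i/∂v) dv.
  For the x component: f_1(F) = v*(1 - u); d F_1 = (2) du + (-4*v) dv
  For the y component: f_2(F) = 3*v*(1 - u); d F_2 = (-v) du + (1 - u) dv
Combining and collecting du, dv coefficients:
  coeff of du: v*(3*u*v - 2*u - 3*v + 2)
  coeff of dv: v*(3*u^2 + 4*u*v - 6*u - 4*v + 3)
F^* omega = (v*(3*u*v - 2*u - 3*v + 2)) du + (v*(3*u^2 + 4*u*v - 6*u - 4*v + 3)) dv.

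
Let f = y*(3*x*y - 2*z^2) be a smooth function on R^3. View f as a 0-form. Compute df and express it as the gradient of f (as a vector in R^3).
df = (3*y^2) dx + (6*x*y - 2*z^2) dy + (-4*y*z) dz; grad f = (3*y^2, 6*x*y - 2*z^2, -4*y*z)

For a 0-form f, d f = (∂f/∂x) dx + (∂f/∂y) dy + (∂f/∂z) dz. The components of the vector representation are exactly the entries of grad f in Cartesian coordinates:
  ∂f/∂x = 3*y^2
  ∂f/∂y = 6*x*y - 2*z^2
  ∂f/∂z = -4*y*z.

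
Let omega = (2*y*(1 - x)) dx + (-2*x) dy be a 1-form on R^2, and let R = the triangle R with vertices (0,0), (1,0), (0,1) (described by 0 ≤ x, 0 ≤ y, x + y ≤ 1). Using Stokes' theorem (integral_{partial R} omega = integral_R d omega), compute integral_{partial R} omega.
integral_(partial R) omega = -5/3

Stokes: integral_partial_R omega = integral_R d omega with d omega = (∂Q/∂x - ∂P/∂y) dx ∧ dy.
  ∂Q/∂x = -2
  ∂P/∂y = 2 - 2*x
  integrand = ∂Q/∂x - ∂P/∂y = 2*x - 4.
Integrating over R: integral_0^1 integral_0^{1-x} (2*x - 4) dy dx = -5/3.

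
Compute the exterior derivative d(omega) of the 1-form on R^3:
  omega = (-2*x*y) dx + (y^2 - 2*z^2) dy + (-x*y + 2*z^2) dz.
d(omega) = (2*x) dx ∧ dy + (-y) dx ∧ dz + (-x + 4*z) dy ∧ dz

For a 1-form omega = sum_i f_i dx_i, the exterior derivative is
  d(omega) = sum_{i < j} (∂f_j/∂x_i - ∂f_i/∂x_j) dx_i ∧ dx_j.
  coefficient of dx ∧ dy: ∂f_2/∂x - ∂f_1/∂y = ∂(y^2 - 2*z^2)/∂x - ∂(-2*x*y)/∂y = 2*x
  coefficient of dx ∧ dz: ∂f_3/∂x - ∂f_1/∂z = ∂(-x*y + 2*z^2)/∂x - ∂(-2*x*y)/∂z = -y
  coefficient of dy ∧ dz: ∂f_3/∂y - ∂f_2/∂z = ∂(-x*y + 2*z^2)/∂y - ∂(y^2 - 2*z^2)/∂z = -x + 4*z
Assembling: d(omega) = (2*x) dx ∧ dy + (-y) dx ∧ dz + (-x + 4*z) dy ∧ dz.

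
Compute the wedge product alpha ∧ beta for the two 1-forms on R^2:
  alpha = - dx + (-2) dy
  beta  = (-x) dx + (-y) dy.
alpha ∧ beta = (-2*x + y) dx ∧ dy

Distribute the wedge, using dx_i ∧ dx_j = -dx_j ∧ dx_i and dx_i ∧ dx_i = 0. For each pair (i, j) with i < j, the coefficient of dx_i ∧ dx_j in alpha ∧ beta is (alpha_i * beta_j - alpha_j * beta_i). Collecting: alpha ∧ beta = (-2*x + y) dx ∧ dy.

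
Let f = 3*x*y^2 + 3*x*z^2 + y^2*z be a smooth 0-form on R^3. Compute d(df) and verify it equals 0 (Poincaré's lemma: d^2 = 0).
d(df) = 0

Step 1: df = sum_i (∂f/∂x_i) dx_i = (3*y^2 + 3*z^2) dx + (2*y*(3*x + z)) dy + (6*x*z + y^2) dz.
Step 2: Apply d again. Using the 1-form formula, the coefficient of dx ∧ dy in d(df) is ∂^2 f/∂x ∂y - ∂^2 f/∂y ∂x = (6*y) - (6*y) = 0 (equality of mixed partials for smooth f).
Similarly for dx ∧ dz and dy ∧ dz — all coefficients vanish. So d(df) = 0.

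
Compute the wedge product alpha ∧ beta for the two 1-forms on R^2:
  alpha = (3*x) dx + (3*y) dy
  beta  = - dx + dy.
alpha ∧ beta = (3*x + 3*y) dx ∧ dy

Distribute the wedge, using dx_i ∧ dx_j = -dx_j ∧ dx_i and dx_i ∧ dx_i = 0. For each pair (i, j) with i < j, the coefficient of dx_i ∧ dx_j in alpha ∧ beta is (alpha_i * beta_j - alpha_j * beta_i). Collecting: alpha ∧ beta = (3*x + 3*y) dx ∧ dy.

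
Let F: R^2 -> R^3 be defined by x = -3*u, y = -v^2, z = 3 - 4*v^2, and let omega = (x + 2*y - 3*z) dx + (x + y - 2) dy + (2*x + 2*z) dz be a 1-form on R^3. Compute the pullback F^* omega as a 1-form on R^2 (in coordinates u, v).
F^* omega = (9*u - 30*v^2 + 27) du + (2*v*(27*u + 33*v^2 - 22)) dv

Using F^*(f dg) = (f ∘ F) d(g ∘ F), substitute each coordinate x_i by F_i(u, v) in f_i, and replace dx_i by d F_i = (∂F_i/∂u) du + (∂F_i/∂v) dv.
  For the x component: f_1(F) = -3*u + 10*v^2 - 9; d F_1 = (-3) du + (0) dv
  For the y component: f_2(F) = -3*u - v^2 - 2; d F_2 = (0) du + (-2*v) dv
  For the z component: f_3(F) = -6*u - 8*v^2 + 6; d F_3 = (0) du + (-8*v) dv
Combining and collecting du, dv coefficients:
  coeff of du: 9*u - 30*v^2 + 27
  coeff of dv: 2*v*(27*u + 33*v^2 - 22)
F^* omega = (9*u - 30*v^2 + 27) du + (2*v*(27*u + 33*v^2 - 22)) dv.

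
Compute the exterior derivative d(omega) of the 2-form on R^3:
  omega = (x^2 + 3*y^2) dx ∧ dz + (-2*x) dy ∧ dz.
d(omega) = (-6*y - 2) dx ∧ dy ∧ dz

For a 2-form omega = sum_{i<j} g_{ij} dx_i ∧ dx_j, the exterior derivative is
  d(omega) = sum_{i<j} d(g_{ij}) ∧ dx_i ∧ dx_j = sum_{i<j, k} (∂g_{ij}/∂x_k) dx_k ∧ dx_i ∧ dx_j.
Expand each term, using dx_k ∧ dx_i ∧ dx_j = sgn(permutation) dx_{(a)} ∧ dx_{(b)} ∧ dx_{(c)} with (a < b < c) sorted:
  d(x^2 + 3*y^2) includes (∂/∂y)(x^2 + 3*y^2) dy = (6*y) dy, which multiplied by dx ∧ dz gives (-6*y) dx ∧ dy ∧ dz
  d(-2*x) includes (∂/∂x)(-2*x) dx = (-2) dx, which multiplied by dy ∧ dz gives (-2) dx ∧ dy ∧ dz
Collecting like 3-forms: d(omega) = (-6*y - 2) dx ∧ dy ∧ dz.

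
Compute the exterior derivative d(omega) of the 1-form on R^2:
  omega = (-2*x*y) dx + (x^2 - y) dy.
d(omega) = (4*x) dx ∧ dy

For a 1-form omega = sum_i f_i dx_i, the exterior derivative is
  d(omega) = sum_{i < j} (∂f_j/∂x_i - ∂f_i/∂x_j) dx_i ∧ dx_j.
  coefficient of dx ∧ dy: ∂f_2/∂x - ∂f_1/∂y = ∂(x^2 - y)/∂x - ∂(-2*x*y)/∂y = 4*x
Assembling: d(omega) = (4*x) dx ∧ dy.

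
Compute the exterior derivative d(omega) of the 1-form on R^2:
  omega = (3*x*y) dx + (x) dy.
d(omega) = (1 - 3*x) dx ∧ dy

For a 1-form omega = sum_i f_i dx_i, the exterior derivative is
  d(omega) = sum_{i < j} (∂f_j/∂x_i - ∂f_i/∂x_j) dx_i ∧ dx_j.
  coefficient of dx ∧ dy: ∂f_2/∂x - ∂f_1/∂y = ∂(x)/∂x - ∂(3*x*y)/∂y = 1 - 3*x
Assembling: d(omega) = (1 - 3*x) dx ∧ dy.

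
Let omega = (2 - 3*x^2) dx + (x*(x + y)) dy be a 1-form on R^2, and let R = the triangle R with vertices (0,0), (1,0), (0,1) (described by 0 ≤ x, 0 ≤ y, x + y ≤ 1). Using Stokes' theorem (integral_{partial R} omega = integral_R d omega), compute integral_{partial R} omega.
integral_(partial R) omega = 1/2

Stokes: integral_partial_R omega = integral_R d omega with d omega = (∂Q/∂x - ∂P/∂y) dx ∧ dy.
  ∂Q/∂x = 2*x + y
  ∂P/∂y = 0
  integrand = ∂Q/∂x - ∂P/∂y = 2*x + y.
Integrating over R: integral_0^1 integral_0^{1-x} (2*x + y) dy dx = 1/2.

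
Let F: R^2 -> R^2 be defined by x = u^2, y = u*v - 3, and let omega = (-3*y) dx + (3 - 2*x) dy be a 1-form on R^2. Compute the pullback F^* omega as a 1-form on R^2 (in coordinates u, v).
F^* omega = (-8*u^2*v + 18*u + 3*v) du + (u*(3 - 2*u^2)) dv

Using F^*(f dg) = (f ∘ F) d(g ∘ F), substitute each coordinate x_i by F_i(u, v) in f_i, and replace dx_i by d F_i = (∂F_i/∂u) du + (∂F_i/∂v) dv.
  For the x component: f_1(F) = -3*u*v + 9; d F_1 = (2*u) du + (0) dv
  For the y component: f_2(F) = 3 - 2*u^2; d F_2 = (v) du + (u) dv
Combining and collecting du, dv coefficients:
  coeff of du: -8*u^2*v + 18*u + 3*v
  coeff of dv: u*(3 - 2*u^2)
F^* omega = (-8*u^2*v + 18*u + 3*v) du + (u*(3 - 2*u^2)) dv.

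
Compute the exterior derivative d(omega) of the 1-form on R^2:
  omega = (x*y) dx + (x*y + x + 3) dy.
d(omega) = (-x + y + 1) dx ∧ dy

For a 1-form omega = sum_i f_i dx_i, the exterior derivative is
  d(omega) = sum_{i < j} (∂f_j/∂x_i - ∂f_i/∂x_j) dx_i ∧ dx_j.
  coefficient of dx ∧ dy: ∂f_2/∂x - ∂f_1/∂y = ∂(x*y + x + 3)/∂x - ∂(x*y)/∂y = -x + y + 1
Assembling: d(omega) = (-x + y + 1) dx ∧ dy.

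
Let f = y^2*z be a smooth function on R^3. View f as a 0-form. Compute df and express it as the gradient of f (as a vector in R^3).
df = (0) dx + (2*y*z) dy + (y^2) dz; grad f = (0, 2*y*z, y^2)

For a 0-form f, d f = (∂f/∂x) dx + (∂f/∂y) dy + (∂f/∂z) dz. The components of the vector representation are exactly the entries of grad f in Cartesian coordinates:
  ∂f/∂x = 0
  ∂f/∂y = 2*y*z
  ∂f/∂z = y^2.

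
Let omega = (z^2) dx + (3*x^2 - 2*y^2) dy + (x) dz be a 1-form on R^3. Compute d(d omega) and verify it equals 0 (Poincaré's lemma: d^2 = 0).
d(d omega) = 0

Step 1: d omega = sum_{i<j} (∂f_j/∂x_i - ∂f_i/∂x_j) dx_i ∧ dx_j:
  coeff of dx ∧ dy: 6*x
  coeff of dx ∧ dz: 1 - 2*z
  coeff of dy ∧ dz: 0
Step 2: Apply d again to each 2-form coefficient. The only possible 3-form in R^3 is dx ∧ dy ∧ dz, with coefficient
  ∂(coeff of dy∧dz)/∂x - ∂(coeff of dx∧dz)/∂y + ∂(coeff of dx∧dy)/∂z
  = ∂/∂x (0) - ∂/∂y (1 - 2*z) + ∂/∂z (6*x).
Each of these terms simplifies to sums of mixed partials that cancel in pairs. The result is 0 (by equality of mixed partials for smooth functions — Schwarz / Clairaut).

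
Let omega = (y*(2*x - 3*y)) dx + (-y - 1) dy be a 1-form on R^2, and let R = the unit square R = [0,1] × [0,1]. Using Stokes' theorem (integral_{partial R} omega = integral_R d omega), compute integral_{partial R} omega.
integral_(partial R) omega = 2

Stokes: integral_partial_R omega = integral_R d omega with d omega = (∂Q/∂x - ∂P/∂y) dx ∧ dy.
  ∂Q/∂x = 0
  ∂P/∂y = 2*x - 6*y
  integrand = ∂Q/∂x - ∂P/∂y = -2*x + 6*y.
Integrating over R: integral_0^1 integral_0^1 (-2*x + 6*y) dx dy = 2.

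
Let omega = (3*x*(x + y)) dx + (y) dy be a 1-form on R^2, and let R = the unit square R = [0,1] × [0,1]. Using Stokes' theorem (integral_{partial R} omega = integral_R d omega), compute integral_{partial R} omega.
integral_(partial R) omega = -3/2

Stokes: integral_partial_R omega = integral_R d omega with d omega = (∂Q/∂x - ∂P/∂y) dx ∧ dy.
  ∂Q/∂x = 0
  ∂P/∂y = 3*x
  integrand = ∂Q/∂x - ∂P/∂y = -3*x.
Integrating over R: integral_0^1 integral_0^1 (-3*x) dx dy = -3/2.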